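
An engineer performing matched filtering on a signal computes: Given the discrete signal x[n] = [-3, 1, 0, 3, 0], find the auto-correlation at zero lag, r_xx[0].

The auto-correlation at zero lag r_xx[0] equals the signal energy.
r_xx[0] = sum of x[n]^2 = (-3)^2 + 1^2 + 0^2 + 3^2 + 0^2
= 9 + 1 + 0 + 9 + 0 = 19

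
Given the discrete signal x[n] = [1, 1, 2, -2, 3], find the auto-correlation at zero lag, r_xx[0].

The auto-correlation at zero lag r_xx[0] equals the signal energy.
r_xx[0] = sum of x[n]^2 = 1^2 + 1^2 + 2^2 + (-2)^2 + 3^2
= 1 + 1 + 4 + 4 + 9 = 19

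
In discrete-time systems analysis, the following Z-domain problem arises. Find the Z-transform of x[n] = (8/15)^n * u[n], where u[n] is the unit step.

The Z-transform of a^n * u[n] is z/(z-a) for |z| > |a|.
Here a = 8/15, so X(z) = z/(z - (8/15)) = 15z/(15z - 8)
ROC: |z| > 8/15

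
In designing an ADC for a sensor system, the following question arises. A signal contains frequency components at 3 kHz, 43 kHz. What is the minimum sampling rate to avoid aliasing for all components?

The highest frequency component is f_max = 43 kHz.
Nyquist rate = 2 * f_max = 2 * 43 kHz = 86 kHz.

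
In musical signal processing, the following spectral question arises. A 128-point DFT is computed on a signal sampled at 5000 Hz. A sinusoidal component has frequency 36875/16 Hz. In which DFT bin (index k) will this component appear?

DFT frequency resolution = f_s/N = 5000/128 = 625/16 Hz
Bin index k = f_signal / resolution = 36875/16 / 625/16 = 59
The signal frequency 36875/16 Hz falls in DFT bin k = 59.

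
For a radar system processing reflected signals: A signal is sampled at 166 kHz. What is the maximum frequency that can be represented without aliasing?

The maximum frequency that can be represented without aliasing
is the Nyquist frequency: f_max = f_s / 2 = 166 kHz / 2 = 83 kHz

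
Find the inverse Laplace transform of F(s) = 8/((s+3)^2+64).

Standard pair: w/((s+a)^2+w^2) <-> e^(-at)*sin(wt)*u(t)
With a=3, w=8: f(t) = e^(-3t)*sin(8t)*u(t)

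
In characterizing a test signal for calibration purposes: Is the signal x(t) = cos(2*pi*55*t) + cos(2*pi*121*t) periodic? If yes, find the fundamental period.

f1 = 55 Hz, f2 = 121 Hz
Period T1 = 1/55, T2 = 1/121
Ratio T1/T2 = 121/55, which is rational.
The signal is periodic with fundamental period T = 1/GCD(55,121) = 1/11 s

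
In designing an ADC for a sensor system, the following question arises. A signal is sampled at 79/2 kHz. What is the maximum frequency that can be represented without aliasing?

The maximum frequency that can be represented without aliasing
is the Nyquist frequency: f_max = f_s / 2 = 79/2 kHz / 2 = 79/4 kHz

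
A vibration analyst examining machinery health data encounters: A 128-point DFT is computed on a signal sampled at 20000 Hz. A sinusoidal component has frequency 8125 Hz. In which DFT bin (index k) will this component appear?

DFT frequency resolution = f_s/N = 20000/128 = 625/4 Hz
Bin index k = f_signal / resolution = 8125 / 625/4 = 52
The signal frequency 8125 Hz falls in DFT bin k = 52.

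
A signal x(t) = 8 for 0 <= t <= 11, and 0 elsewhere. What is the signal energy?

Energy = integral of |x(t)|^2 dt over the signal duration
= 8^2 * 11 = 64 * 11 = 704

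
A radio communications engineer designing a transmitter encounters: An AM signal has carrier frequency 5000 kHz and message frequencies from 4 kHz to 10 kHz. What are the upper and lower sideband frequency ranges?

Upper sideband (USB) = fc + [fm_low, fm_high] = 5000 + [4, 10] = [5004, 5010] kHz
Lower sideband (LSB) = fc - [fm_high, fm_low] = 5000 - [10, 4] = [4990, 4996] kHz
Total occupied spectrum: 4990 kHz to 5010 kHz (plus carrier at 5000 kHz)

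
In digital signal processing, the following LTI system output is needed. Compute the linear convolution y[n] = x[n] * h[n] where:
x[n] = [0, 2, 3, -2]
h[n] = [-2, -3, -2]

y[n] = sum_k x[k]*h[n-k]. Output length = len(x) + len(h) - 1 = 4 + 3 - 1 = 6.
y[0] = 0*-2 = 0
y[1] = 2*-2 + 0*-3 = -4
y[2] = 3*-2 + 2*-3 + 0*-2 = -12
y[3] = -2*-2 + 3*-3 + 2*-2 = -9
y[4] = -2*-3 + 3*-2 = 0
y[5] = -2*-2 = 4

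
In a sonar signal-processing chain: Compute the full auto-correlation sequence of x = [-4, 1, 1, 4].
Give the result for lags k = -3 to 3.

r_xx[k] = sum_m x[m]*x[m+k], indexed from 0, for k = -3 to 3:
  r_xx[-3] = x[3]*x[0] = -16
  r_xx[-2] = x[2]*x[0] + x[3]*x[1] = 0
  r_xx[-1] = x[1]*x[0] + x[2]*x[1] + x[3]*x[2] = 1
  r_xx[0] = x[0]*x[0] + x[1]*x[1] + x[2]*x[2] + x[3]*x[3] = 34
  r_xx[1] = x[0]*x[1] + x[1]*x[2] + x[2]*x[3] = 1
  r_xx[2] = x[0]*x[2] + x[1]*x[3] = 0
  r_xx[3] = x[0]*x[3] = -16
r_xx = [-16, 0, 1, 34, 1, 0, -16]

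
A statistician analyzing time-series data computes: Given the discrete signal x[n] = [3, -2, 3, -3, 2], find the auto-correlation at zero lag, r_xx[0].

The auto-correlation at zero lag r_xx[0] equals the signal energy.
r_xx[0] = sum of x[n]^2 = 3^2 + (-2)^2 + 3^2 + (-3)^2 + 2^2
= 9 + 4 + 9 + 9 + 4 = 35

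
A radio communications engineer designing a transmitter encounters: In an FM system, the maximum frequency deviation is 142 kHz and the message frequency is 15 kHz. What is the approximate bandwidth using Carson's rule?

Carson's rule: BW = 2*(delta_f + f_m)
= 2*(142 + 15) kHz = 314 kHz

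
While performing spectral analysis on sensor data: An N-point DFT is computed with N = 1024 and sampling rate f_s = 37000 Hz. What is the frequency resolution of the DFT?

DFT frequency resolution = f_s / N
= 37000 / 1024 = 4625/128 Hz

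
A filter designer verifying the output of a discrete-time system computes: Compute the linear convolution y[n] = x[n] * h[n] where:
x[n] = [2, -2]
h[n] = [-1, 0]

y[n] = sum_k x[k]*h[n-k]. Output length = len(x) + len(h) - 1 = 2 + 2 - 1 = 3.
y[0] = 2*-1 = -2
y[1] = -2*-1 + 2*0 = 2
y[2] = -2*0 = 0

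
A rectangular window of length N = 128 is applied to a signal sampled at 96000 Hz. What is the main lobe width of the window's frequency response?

For a rectangular window of length N,
the main lobe width in frequency is 2*f_s/N.
= 2*96000/128 = 1500 Hz
This determines the minimum frequency separation for resolving two sinusoids.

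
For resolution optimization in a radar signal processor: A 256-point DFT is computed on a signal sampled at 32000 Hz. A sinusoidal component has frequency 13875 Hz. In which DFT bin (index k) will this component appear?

DFT frequency resolution = f_s/N = 32000/256 = 125 Hz
Bin index k = f_signal / resolution = 13875 / 125 = 111
The signal frequency 13875 Hz falls in DFT bin k = 111.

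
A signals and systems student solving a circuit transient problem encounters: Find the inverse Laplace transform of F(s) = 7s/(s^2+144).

Standard pair: s/(s^2+w^2) <-> cos(wt)*u(t)
With k=7, w=12: f(t) = 7*cos(12t)*u(t)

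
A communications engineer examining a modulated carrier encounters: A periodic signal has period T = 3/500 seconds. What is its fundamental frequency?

The fundamental frequency is the reciprocal of the period.
f = 1/T = 1/(3/500) = 500/3 Hz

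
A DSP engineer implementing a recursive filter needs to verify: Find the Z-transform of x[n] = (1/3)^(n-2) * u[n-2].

Time-shifting property: if X(z) = Z{x[n]}, then Z{x[n-d]} = z^(-d) * X(z)
X(z) = z/(z - 1/3) for x[n] = (1/3)^n * u[n]
Z{x[n-2]} = z^(-2) * z/(z - 1/3) = z^(-1)/(z - 1/3)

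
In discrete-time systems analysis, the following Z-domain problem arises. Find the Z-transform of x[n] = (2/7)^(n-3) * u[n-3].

Time-shifting property: if X(z) = Z{x[n]}, then Z{x[n-d]} = z^(-d) * X(z)
X(z) = z/(z - 2/7) for x[n] = (2/7)^n * u[n]
Z{x[n-3]} = z^(-3) * z/(z - 2/7) = z^(-2)/(z - 2/7)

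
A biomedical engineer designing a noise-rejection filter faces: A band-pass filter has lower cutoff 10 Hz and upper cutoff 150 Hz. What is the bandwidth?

Bandwidth = f_high - f_low
= 150 Hz - 10 Hz = 140 Hz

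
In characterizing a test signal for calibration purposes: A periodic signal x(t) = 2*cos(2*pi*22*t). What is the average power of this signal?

Average power of A*cos(wt) is A^2/2.
P = 2^2 / 2 = 4/2 = 2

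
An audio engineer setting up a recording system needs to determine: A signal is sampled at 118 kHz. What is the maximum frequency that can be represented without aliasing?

The maximum frequency that can be represented without aliasing
is the Nyquist frequency: f_max = f_s / 2 = 118 kHz / 2 = 59 kHz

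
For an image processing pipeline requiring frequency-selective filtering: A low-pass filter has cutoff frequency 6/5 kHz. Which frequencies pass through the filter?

A low-pass filter passes all frequencies below the cutoff frequency 6/5 kHz and attenuates higher frequencies.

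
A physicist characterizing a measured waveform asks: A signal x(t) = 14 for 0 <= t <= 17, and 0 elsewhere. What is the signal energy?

Energy = integral of |x(t)|^2 dt over the signal duration
= 14^2 * 17 = 196 * 17 = 3332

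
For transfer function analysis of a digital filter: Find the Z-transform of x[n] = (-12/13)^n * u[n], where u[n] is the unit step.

The Z-transform of a^n * u[n] is z/(z-a) for |z| > |a|.
Here a = -12/13, so X(z) = z/(z - (-12/13)) = 13z/(13z + 12)
ROC: |z| > 12/13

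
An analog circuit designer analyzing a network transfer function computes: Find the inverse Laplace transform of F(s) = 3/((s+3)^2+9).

Standard pair: w/((s+a)^2+w^2) <-> e^(-at)*sin(wt)*u(t)
With a=3, w=3: f(t) = e^(-3t)*sin(3t)*u(t)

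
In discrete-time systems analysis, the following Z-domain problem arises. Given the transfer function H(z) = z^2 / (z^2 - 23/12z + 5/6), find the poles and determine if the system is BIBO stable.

Poles are roots of the denominator: z^2 - 23/12z + 5/6 = 0.
Quadratic formula: z = [-(-23/12) +/- sqrt((-23/12)^2 - 4*(5/6))] / 2
Discriminant = 529/144 - 10/3 = 49/144; sqrt = 7/12.
z = (23/12 +/- 7/12) / 2 => z = 5/4 or z = 2/3.
|p1| = 5/4, |p2| = 2/3.
For BIBO stability, all poles must lie inside the unit circle (|p| < 1).
System is UNSTABLE since at least one |p| >= 1.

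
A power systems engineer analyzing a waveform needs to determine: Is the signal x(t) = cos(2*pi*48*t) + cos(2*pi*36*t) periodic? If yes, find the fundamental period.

f1 = 48 Hz, f2 = 36 Hz
Period T1 = 1/48, T2 = 1/36
Ratio T1/T2 = 36/48, which is rational.
The signal is periodic with fundamental period T = 1/GCD(48,36) = 1/12 s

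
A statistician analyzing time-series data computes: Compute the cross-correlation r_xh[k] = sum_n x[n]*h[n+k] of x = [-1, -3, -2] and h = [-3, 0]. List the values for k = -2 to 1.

Both sequences indexed from 0 and zero outside their support.
Lags with overlap: k = -2 to 1.
  r_xh[-2] = x[2]*h[0] = 6
  r_xh[-1] = x[1]*h[0] + x[2]*h[1] = 9
  r_xh[0] = x[0]*h[0] + x[1]*h[1] = 3
  r_xh[1] = x[0]*h[1] = 0
r_xh = [6, 9, 3, 0] (for k = -2, ..., 1)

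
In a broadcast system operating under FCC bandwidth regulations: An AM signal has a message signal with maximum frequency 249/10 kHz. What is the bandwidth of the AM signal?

In AM (double-sideband), the bandwidth is twice the message frequency.
BW = 2 * f_m = 2 * 249/10 kHz = 249/5 kHz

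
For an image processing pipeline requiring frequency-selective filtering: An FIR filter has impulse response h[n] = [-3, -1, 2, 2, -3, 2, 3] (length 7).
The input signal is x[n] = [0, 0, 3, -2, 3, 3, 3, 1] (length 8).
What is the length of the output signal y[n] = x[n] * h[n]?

For linear convolution, the output length is:
len(y) = len(x) + len(h) - 1 = 8 + 7 - 1 = 14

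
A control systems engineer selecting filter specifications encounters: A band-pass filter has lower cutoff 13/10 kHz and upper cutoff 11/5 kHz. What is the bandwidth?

Bandwidth = f_high - f_low
= 11/5 kHz - 13/10 kHz = 9/10 kHz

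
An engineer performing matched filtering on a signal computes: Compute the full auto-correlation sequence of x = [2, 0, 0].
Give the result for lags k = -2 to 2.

r_xx[k] = sum_m x[m]*x[m+k], indexed from 0, for k = -2 to 2:
  r_xx[-2] = x[2]*x[0] = 0
  r_xx[-1] = x[1]*x[0] + x[2]*x[1] = 0
  r_xx[0] = x[0]*x[0] + x[1]*x[1] + x[2]*x[2] = 4
  r_xx[1] = x[0]*x[1] + x[1]*x[2] = 0
  r_xx[2] = x[0]*x[2] = 0
r_xx = [0, 0, 4, 0, 0]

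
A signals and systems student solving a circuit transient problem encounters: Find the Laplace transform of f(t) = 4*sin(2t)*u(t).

Standard pair: sin(wt)*u(t) <-> w/(s^2+w^2)
With w = 2: L{4*sin(2t)*u(t)} = 8/(s^2+4)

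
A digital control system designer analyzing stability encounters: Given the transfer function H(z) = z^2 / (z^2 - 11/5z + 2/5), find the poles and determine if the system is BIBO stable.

Poles are roots of the denominator: z^2 - 11/5z + 2/5 = 0.
Quadratic formula: z = [-(-11/5) +/- sqrt((-11/5)^2 - 4*(2/5))] / 2
Discriminant = 121/25 - 8/5 = 81/25; sqrt = 9/5.
z = (11/5 +/- 9/5) / 2 => z = 2 or z = 1/5.
|p1| = 2, |p2| = 1/5.
For BIBO stability, all poles must lie inside the unit circle (|p| < 1).
System is UNSTABLE since at least one |p| >= 1.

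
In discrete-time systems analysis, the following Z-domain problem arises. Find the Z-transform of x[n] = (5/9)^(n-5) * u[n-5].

Time-shifting property: if X(z) = Z{x[n]}, then Z{x[n-d]} = z^(-d) * X(z)
X(z) = z/(z - 5/9) for x[n] = (5/9)^n * u[n]
Z{x[n-5]} = z^(-5) * z/(z - 5/9) = z^(-4)/(z - 5/9)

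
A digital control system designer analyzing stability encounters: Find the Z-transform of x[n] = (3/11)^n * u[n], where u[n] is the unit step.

The Z-transform of a^n * u[n] is z/(z-a) for |z| > |a|.
Here a = 3/11, so X(z) = z/(z - (3/11)) = 11z/(11z - 3)
ROC: |z| > 3/11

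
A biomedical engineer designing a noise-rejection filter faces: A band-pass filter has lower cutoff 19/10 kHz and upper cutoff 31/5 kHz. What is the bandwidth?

Bandwidth = f_high - f_low
= 31/5 kHz - 19/10 kHz = 43/10 kHz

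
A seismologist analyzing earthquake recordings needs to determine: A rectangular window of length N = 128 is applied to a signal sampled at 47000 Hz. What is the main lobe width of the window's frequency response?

For a rectangular window of length N,
the main lobe width in frequency is 2*f_s/N.
= 2*47000/128 = 5875/8 Hz
This determines the minimum frequency separation for resolving two sinusoids.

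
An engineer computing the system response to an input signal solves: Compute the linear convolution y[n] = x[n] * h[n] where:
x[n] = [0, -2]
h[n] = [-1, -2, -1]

y[n] = sum_k x[k]*h[n-k]. Output length = len(x) + len(h) - 1 = 2 + 3 - 1 = 4.
y[0] = 0*-1 = 0
y[1] = -2*-1 + 0*-2 = 2
y[2] = -2*-2 + 0*-1 = 4
y[3] = -2*-1 = 2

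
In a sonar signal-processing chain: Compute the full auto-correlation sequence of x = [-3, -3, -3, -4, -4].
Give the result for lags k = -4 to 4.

r_xx[k] = sum_m x[m]*x[m+k], indexed from 0, for k = -4 to 4:
  r_xx[-4] = x[4]*x[0] = 12
  r_xx[-3] = x[3]*x[0] + x[4]*x[1] = 24
  r_xx[-2] = x[2]*x[0] + x[3]*x[1] + x[4]*x[2] = 33
  r_xx[-1] = x[1]*x[0] + x[2]*x[1] + x[3]*x[2] + x[4]*x[3] = 46
  r_xx[0] = x[0]*x[0] + x[1]*x[1] + x[2]*x[2] + x[3]*x[3] + x[4]*x[4] = 59
  r_xx[1] = x[0]*x[1] + x[1]*x[2] + x[2]*x[3] + x[3]*x[4] = 46
  r_xx[2] = x[0]*x[2] + x[1]*x[3] + x[2]*x[4] = 33
  r_xx[3] = x[0]*x[3] + x[1]*x[4] = 24
  r_xx[4] = x[0]*x[4] = 12
r_xx = [12, 24, 33, 46, 59, 46, 33, 24, 12]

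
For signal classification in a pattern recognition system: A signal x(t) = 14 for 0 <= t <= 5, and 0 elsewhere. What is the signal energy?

Energy = integral of |x(t)|^2 dt over the signal duration
= 14^2 * 5 = 196 * 5 = 980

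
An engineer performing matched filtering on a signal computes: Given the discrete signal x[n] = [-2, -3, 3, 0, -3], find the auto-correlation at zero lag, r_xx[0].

The auto-correlation at zero lag r_xx[0] equals the signal energy.
r_xx[0] = sum of x[n]^2 = (-2)^2 + (-3)^2 + 3^2 + 0^2 + (-3)^2
= 4 + 9 + 9 + 0 + 9 = 31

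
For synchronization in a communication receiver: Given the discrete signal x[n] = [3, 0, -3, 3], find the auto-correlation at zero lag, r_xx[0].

The auto-correlation at zero lag r_xx[0] equals the signal energy.
r_xx[0] = sum of x[n]^2 = 3^2 + 0^2 + (-3)^2 + 3^2
= 9 + 0 + 9 + 9 = 27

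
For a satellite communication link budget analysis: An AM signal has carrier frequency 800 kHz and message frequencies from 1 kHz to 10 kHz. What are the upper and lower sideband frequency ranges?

Upper sideband (USB) = fc + [fm_low, fm_high] = 800 + [1, 10] = [801, 810] kHz
Lower sideband (LSB) = fc - [fm_high, fm_low] = 800 - [10, 1] = [790, 799] kHz
Total occupied spectrum: 790 kHz to 810 kHz (plus carrier at 800 kHz)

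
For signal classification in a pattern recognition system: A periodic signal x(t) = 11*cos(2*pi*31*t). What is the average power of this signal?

Average power of A*cos(wt) is A^2/2.
P = 11^2 / 2 = 121/2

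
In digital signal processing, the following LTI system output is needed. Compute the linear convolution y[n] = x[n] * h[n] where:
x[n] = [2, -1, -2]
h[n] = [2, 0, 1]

y[n] = sum_k x[k]*h[n-k]. Output length = len(x) + len(h) - 1 = 3 + 3 - 1 = 5.
y[0] = 2*2 = 4
y[1] = -1*2 + 2*0 = -2
y[2] = -2*2 + -1*0 + 2*1 = -2
y[3] = -2*0 + -1*1 = -1
y[4] = -2*1 = -2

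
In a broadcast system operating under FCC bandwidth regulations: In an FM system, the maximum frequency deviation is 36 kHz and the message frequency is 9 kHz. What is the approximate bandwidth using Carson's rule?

Carson's rule: BW = 2*(delta_f + f_m)
= 2*(36 + 9) kHz = 90 kHz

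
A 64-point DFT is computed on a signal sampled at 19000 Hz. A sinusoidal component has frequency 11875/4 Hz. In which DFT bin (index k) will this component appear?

DFT frequency resolution = f_s/N = 19000/64 = 2375/8 Hz
Bin index k = f_signal / resolution = 11875/4 / 2375/8 = 10
The signal frequency 11875/4 Hz falls in DFT bin k = 10.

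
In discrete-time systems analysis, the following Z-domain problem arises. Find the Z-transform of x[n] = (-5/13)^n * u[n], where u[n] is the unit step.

The Z-transform of a^n * u[n] is z/(z-a) for |z| > |a|.
Here a = -5/13, so X(z) = z/(z - (-5/13)) = 13z/(13z + 5)
ROC: |z| > 5/13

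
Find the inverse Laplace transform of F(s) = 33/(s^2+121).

Standard pair: w/(s^2+w^2) <-> sin(wt)*u(t)
Recognize w^2 = 121, so w = 11; numerator 33 = 3*11.
f(t) = 3*sin(11t)*u(t)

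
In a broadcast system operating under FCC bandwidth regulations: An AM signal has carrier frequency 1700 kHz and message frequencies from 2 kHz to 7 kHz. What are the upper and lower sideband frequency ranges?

Upper sideband (USB) = fc + [fm_low, fm_high] = 1700 + [2, 7] = [1702, 1707] kHz
Lower sideband (LSB) = fc - [fm_high, fm_low] = 1700 - [7, 2] = [1693, 1698] kHz
Total occupied spectrum: 1693 kHz to 1707 kHz (plus carrier at 1700 kHz)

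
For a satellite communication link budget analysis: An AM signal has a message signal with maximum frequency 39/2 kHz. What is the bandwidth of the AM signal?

In AM (double-sideband), the bandwidth is twice the message frequency.
BW = 2 * f_m = 2 * 39/2 kHz = 39 kHz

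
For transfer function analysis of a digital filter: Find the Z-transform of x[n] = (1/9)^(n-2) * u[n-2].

Time-shifting property: if X(z) = Z{x[n]}, then Z{x[n-d]} = z^(-d) * X(z)
X(z) = z/(z - 1/9) for x[n] = (1/9)^n * u[n]
Z{x[n-2]} = z^(-2) * z/(z - 1/9) = z^(-1)/(z - 1/9)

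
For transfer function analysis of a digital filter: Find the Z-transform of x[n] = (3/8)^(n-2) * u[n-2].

Time-shifting property: if X(z) = Z{x[n]}, then Z{x[n-d]} = z^(-d) * X(z)
X(z) = z/(z - 3/8) for x[n] = (3/8)^n * u[n]
Z{x[n-2]} = z^(-2) * z/(z - 3/8) = z^(-1)/(z - 3/8)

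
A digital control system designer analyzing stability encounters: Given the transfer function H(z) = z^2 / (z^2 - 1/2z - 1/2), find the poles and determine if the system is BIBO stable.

Poles are roots of the denominator: z^2 - 1/2z - 1/2 = 0.
Quadratic formula: z = [-(-1/2) +/- sqrt((-1/2)^2 - 4*(-1/2))] / 2
Discriminant = 1/4 + 2 = 9/4; sqrt = 3/2.
z = (1/2 +/- 3/2) / 2 => z = 1 or z = -1/2.
|p1| = 1, |p2| = 1/2.
For BIBO stability, all poles must lie inside the unit circle (|p| < 1).
System is UNSTABLE since at least one |p| >= 1.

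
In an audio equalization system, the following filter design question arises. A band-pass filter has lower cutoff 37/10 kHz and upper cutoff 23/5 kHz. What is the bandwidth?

Bandwidth = f_high - f_low
= 23/5 kHz - 37/10 kHz = 9/10 kHz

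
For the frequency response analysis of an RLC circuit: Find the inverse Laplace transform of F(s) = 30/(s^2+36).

Standard pair: w/(s^2+w^2) <-> sin(wt)*u(t)
Recognize w^2 = 36, so w = 6; numerator 30 = 5*6.
f(t) = 5*sin(6t)*u(t)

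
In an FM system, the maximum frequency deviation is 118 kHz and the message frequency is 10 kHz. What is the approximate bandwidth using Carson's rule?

Carson's rule: BW = 2*(delta_f + f_m)
= 2*(118 + 10) kHz = 256 kHz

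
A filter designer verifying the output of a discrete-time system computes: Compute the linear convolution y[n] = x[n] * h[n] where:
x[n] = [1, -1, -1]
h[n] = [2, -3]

y[n] = sum_k x[k]*h[n-k]. Output length = len(x) + len(h) - 1 = 3 + 2 - 1 = 4.
y[0] = 1*2 = 2
y[1] = -1*2 + 1*-3 = -5
y[2] = -1*2 + -1*-3 = 1
y[3] = -1*-3 = 3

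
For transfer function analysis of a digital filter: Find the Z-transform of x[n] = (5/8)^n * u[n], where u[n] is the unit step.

The Z-transform of a^n * u[n] is z/(z-a) for |z| > |a|.
Here a = 5/8, so X(z) = z/(z - (5/8)) = 8z/(8z - 5)
ROC: |z| > 5/8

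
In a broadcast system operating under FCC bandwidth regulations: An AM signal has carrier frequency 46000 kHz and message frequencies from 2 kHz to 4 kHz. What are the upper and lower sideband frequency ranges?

Upper sideband (USB) = fc + [fm_low, fm_high] = 46000 + [2, 4] = [46002, 46004] kHz
Lower sideband (LSB) = fc - [fm_high, fm_low] = 46000 - [4, 2] = [45996, 45998] kHz
Total occupied spectrum: 45996 kHz to 46004 kHz (plus carrier at 46000 kHz)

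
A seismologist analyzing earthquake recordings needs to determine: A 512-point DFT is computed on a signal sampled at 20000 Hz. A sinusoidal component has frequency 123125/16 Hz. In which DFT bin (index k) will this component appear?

DFT frequency resolution = f_s/N = 20000/512 = 625/16 Hz
Bin index k = f_signal / resolution = 123125/16 / 625/16 = 197
The signal frequency 123125/16 Hz falls in DFT bin k = 197.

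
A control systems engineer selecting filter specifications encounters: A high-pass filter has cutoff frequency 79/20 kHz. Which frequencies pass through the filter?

A high-pass filter passes all frequencies above the cutoff frequency 79/20 kHz and attenuates lower frequencies.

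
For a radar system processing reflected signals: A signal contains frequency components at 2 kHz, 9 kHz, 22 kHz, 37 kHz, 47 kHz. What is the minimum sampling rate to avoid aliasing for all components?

The highest frequency component is f_max = 47 kHz.
Nyquist rate = 2 * f_max = 2 * 47 kHz = 94 kHz.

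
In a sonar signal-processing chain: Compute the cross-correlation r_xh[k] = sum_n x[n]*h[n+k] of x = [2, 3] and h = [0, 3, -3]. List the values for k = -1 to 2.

Both sequences indexed from 0 and zero outside their support.
Lags with overlap: k = -1 to 2.
  r_xh[-1] = x[1]*h[0] = 0
  r_xh[0] = x[0]*h[0] + x[1]*h[1] = 9
  r_xh[1] = x[0]*h[1] + x[1]*h[2] = -3
  r_xh[2] = x[0]*h[2] = -6
r_xh = [0, 9, -3, -6] (for k = -1, ..., 2)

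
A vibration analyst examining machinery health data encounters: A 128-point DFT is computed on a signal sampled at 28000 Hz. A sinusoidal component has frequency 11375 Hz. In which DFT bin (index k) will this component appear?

DFT frequency resolution = f_s/N = 28000/128 = 875/4 Hz
Bin index k = f_signal / resolution = 11375 / 875/4 = 52
The signal frequency 11375 Hz falls in DFT bin k = 52.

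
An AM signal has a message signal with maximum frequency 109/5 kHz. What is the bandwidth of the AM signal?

In AM (double-sideband), the bandwidth is twice the message frequency.
BW = 2 * f_m = 2 * 109/5 kHz = 218/5 kHz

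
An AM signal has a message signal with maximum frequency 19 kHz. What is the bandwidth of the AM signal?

In AM (double-sideband), the bandwidth is twice the message frequency.
BW = 2 * f_m = 2 * 19 kHz = 38 kHz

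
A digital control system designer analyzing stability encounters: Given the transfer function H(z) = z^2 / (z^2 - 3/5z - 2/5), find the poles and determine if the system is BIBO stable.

Poles are roots of the denominator: z^2 - 3/5z - 2/5 = 0.
Quadratic formula: z = [-(-3/5) +/- sqrt((-3/5)^2 - 4*(-2/5))] / 2
Discriminant = 9/25 + 8/5 = 49/25; sqrt = 7/5.
z = (3/5 +/- 7/5) / 2 => z = 1 or z = -2/5.
|p1| = 1, |p2| = 2/5.
For BIBO stability, all poles must lie inside the unit circle (|p| < 1).
System is UNSTABLE since at least one |p| >= 1.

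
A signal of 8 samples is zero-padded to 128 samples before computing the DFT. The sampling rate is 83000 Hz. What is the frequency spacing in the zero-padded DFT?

Original DFT: N = 8, resolution = f_s/N = 83000/8 = 10375 Hz
Zero-padded DFT: N = 128, resolution = f_s/N = 83000/128 = 10375/16 Hz
Zero-padding interpolates the spectrum (finer frequency grid)
but does NOT improve the true spectral resolution (ability to resolve close frequencies).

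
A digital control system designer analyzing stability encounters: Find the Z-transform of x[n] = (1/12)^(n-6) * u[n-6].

Time-shifting property: if X(z) = Z{x[n]}, then Z{x[n-d]} = z^(-d) * X(z)
X(z) = z/(z - 1/12) for x[n] = (1/12)^n * u[n]
Z{x[n-6]} = z^(-6) * z/(z - 1/12) = z^(-5)/(z - 1/12)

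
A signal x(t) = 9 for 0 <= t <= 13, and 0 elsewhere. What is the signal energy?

Energy = integral of |x(t)|^2 dt over the signal duration
= 9^2 * 13 = 81 * 13 = 1053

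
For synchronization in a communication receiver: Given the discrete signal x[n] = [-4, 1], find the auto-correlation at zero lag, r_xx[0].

The auto-correlation at zero lag r_xx[0] equals the signal energy.
r_xx[0] = sum of x[n]^2 = (-4)^2 + 1^2
= 16 + 1 = 17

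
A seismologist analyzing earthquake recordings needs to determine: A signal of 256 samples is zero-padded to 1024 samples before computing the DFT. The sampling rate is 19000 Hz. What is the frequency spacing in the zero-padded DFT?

Original DFT: N = 256, resolution = f_s/N = 19000/256 = 2375/32 Hz
Zero-padded DFT: N = 1024, resolution = f_s/N = 19000/1024 = 2375/128 Hz
Zero-padding interpolates the spectrum (finer frequency grid)
but does NOT improve the true spectral resolution (ability to resolve close frequencies).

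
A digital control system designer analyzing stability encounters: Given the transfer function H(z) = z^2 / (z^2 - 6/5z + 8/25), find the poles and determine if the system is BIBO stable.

Poles are roots of the denominator: z^2 - 6/5z + 8/25 = 0.
Quadratic formula: z = [-(-6/5) +/- sqrt((-6/5)^2 - 4*(8/25))] / 2
Discriminant = 36/25 - 32/25 = 4/25; sqrt = 2/5.
z = (6/5 +/- 2/5) / 2 => z = 4/5 or z = 2/5.
|p1| = 4/5, |p2| = 2/5.
For BIBO stability, all poles must lie inside the unit circle (|p| < 1).
System is STABLE since both |p| < 1.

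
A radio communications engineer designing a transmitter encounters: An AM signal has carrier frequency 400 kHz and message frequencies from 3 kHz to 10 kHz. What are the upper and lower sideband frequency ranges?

Upper sideband (USB) = fc + [fm_low, fm_high] = 400 + [3, 10] = [403, 410] kHz
Lower sideband (LSB) = fc - [fm_high, fm_low] = 400 - [10, 3] = [390, 397] kHz
Total occupied spectrum: 390 kHz to 410 kHz (plus carrier at 400 kHz)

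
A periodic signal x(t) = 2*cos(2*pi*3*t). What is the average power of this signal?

Average power of A*cos(wt) is A^2/2.
P = 2^2 / 2 = 4/2 = 2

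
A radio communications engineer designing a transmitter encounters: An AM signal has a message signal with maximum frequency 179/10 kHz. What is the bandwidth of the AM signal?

In AM (double-sideband), the bandwidth is twice the message frequency.
BW = 2 * f_m = 2 * 179/10 kHz = 179/5 kHz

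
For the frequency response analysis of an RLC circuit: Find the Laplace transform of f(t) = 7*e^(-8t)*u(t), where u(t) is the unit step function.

Standard Laplace transform pair:
e^(-at)*u(t) <-> 1/(s+a)
With a = 8: L{7*e^(-8t)*u(t)} = 7/(s+8), ROC: Re(s) > -8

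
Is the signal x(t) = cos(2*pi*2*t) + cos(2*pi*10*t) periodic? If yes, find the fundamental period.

f1 = 2 Hz, f2 = 10 Hz
Period T1 = 1/2, T2 = 1/10
Ratio T1/T2 = 10/2, which is rational.
The signal is periodic with fundamental period T = 1/GCD(2,10) = 1/2 s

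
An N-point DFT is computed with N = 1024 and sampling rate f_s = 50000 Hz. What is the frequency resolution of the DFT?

DFT frequency resolution = f_s / N
= 50000 / 1024 = 3125/64 Hz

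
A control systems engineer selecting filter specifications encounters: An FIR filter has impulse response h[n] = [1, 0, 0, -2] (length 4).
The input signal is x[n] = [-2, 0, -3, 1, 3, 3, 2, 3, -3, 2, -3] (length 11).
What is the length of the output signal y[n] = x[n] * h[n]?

For linear convolution, the output length is:
len(y) = len(x) + len(h) - 1 = 11 + 4 - 1 = 14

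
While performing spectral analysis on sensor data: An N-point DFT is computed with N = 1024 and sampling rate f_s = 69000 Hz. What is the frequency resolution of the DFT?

DFT frequency resolution = f_s / N
= 69000 / 1024 = 8625/128 Hz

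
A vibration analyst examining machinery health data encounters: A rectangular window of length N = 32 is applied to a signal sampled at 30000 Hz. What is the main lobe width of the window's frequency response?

For a rectangular window of length N,
the main lobe width in frequency is 2*f_s/N.
= 2*30000/32 = 1875 Hz
This determines the minimum frequency separation for resolving two sinusoids.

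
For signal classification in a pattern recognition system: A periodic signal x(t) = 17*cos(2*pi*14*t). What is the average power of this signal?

Average power of A*cos(wt) is A^2/2.
P = 17^2 / 2 = 289/2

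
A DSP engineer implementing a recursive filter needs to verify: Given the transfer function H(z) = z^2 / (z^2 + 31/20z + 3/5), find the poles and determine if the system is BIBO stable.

Poles are roots of the denominator: z^2 + 31/20z + 3/5 = 0.
Quadratic formula: z = [-(31/20) +/- sqrt((31/20)^2 - 4*(3/5))] / 2
Discriminant = 961/400 - 12/5 = 1/400; sqrt = 1/20.
z = (-31/20 +/- 1/20) / 2 => z = -3/4 or z = -4/5.
|p1| = 4/5, |p2| = 3/4.
For BIBO stability, all poles must lie inside the unit circle (|p| < 1).
System is STABLE since both |p| < 1.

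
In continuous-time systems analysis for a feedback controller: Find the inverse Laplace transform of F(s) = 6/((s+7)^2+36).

Standard pair: w/((s+a)^2+w^2) <-> e^(-at)*sin(wt)*u(t)
With a=7, w=6: f(t) = e^(-7t)*sin(6t)*u(t)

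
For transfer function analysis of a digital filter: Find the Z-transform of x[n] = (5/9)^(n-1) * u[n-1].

Time-shifting property: if X(z) = Z{x[n]}, then Z{x[n-d]} = z^(-d) * X(z)
X(z) = z/(z - 5/9) for x[n] = (5/9)^n * u[n]
Z{x[n-1]} = z^(-1) * z/(z - 5/9) = 1/(z - 5/9)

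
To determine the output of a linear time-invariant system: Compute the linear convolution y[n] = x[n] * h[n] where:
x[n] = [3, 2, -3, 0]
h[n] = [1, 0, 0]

y[n] = sum_k x[k]*h[n-k]. Output length = len(x) + len(h) - 1 = 4 + 3 - 1 = 6.
y[0] = 3*1 = 3
y[1] = 2*1 + 3*0 = 2
y[2] = -3*1 + 2*0 + 3*0 = -3
y[3] = 0*1 + -3*0 + 2*0 = 0
y[4] = 0*0 + -3*0 = 0
y[5] = 0*0 = 0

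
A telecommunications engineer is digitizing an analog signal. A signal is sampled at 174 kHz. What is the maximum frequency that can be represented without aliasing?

The maximum frequency that can be represented without aliasing
is the Nyquist frequency: f_max = f_s / 2 = 174 kHz / 2 = 87 kHz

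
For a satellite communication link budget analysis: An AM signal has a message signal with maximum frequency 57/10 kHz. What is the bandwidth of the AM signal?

In AM (double-sideband), the bandwidth is twice the message frequency.
BW = 2 * f_m = 2 * 57/10 kHz = 57/5 kHz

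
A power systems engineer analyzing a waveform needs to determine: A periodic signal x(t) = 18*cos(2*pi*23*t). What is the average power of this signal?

Average power of A*cos(wt) is A^2/2.
P = 18^2 / 2 = 324/2 = 162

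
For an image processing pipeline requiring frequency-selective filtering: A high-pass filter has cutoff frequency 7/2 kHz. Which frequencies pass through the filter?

A high-pass filter passes all frequencies above the cutoff frequency 7/2 kHz and attenuates lower frequencies.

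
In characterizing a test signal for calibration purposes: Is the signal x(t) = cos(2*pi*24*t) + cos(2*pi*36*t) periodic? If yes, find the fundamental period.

f1 = 24 Hz, f2 = 36 Hz
Period T1 = 1/24, T2 = 1/36
Ratio T1/T2 = 36/24, which is rational.
The signal is periodic with fundamental period T = 1/GCD(24,36) = 1/12 s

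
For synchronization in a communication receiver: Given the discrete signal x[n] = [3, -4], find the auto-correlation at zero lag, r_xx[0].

The auto-correlation at zero lag r_xx[0] equals the signal energy.
r_xx[0] = sum of x[n]^2 = 3^2 + (-4)^2
= 9 + 16 = 25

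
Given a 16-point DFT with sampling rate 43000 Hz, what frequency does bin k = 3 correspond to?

The frequency of DFT bin k is: f_k = k * f_s / N
f_3 = 3 * 43000 / 16 = 16125/2 Hz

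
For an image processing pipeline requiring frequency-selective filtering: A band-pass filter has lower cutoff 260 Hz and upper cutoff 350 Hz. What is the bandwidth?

Bandwidth = f_high - f_low
= 350 Hz - 260 Hz = 90 Hz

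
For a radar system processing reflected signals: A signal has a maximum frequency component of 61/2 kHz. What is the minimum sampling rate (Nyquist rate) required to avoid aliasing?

By the Nyquist-Shannon sampling theorem,
the minimum sampling rate (Nyquist rate) must be at least 2 * f_max.
Nyquist rate = 2 * 61/2 kHz = 61 kHz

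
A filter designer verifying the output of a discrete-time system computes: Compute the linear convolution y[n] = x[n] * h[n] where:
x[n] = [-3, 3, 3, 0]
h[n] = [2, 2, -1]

y[n] = sum_k x[k]*h[n-k]. Output length = len(x) + len(h) - 1 = 4 + 3 - 1 = 6.
y[0] = -3*2 = -6
y[1] = 3*2 + -3*2 = 0
y[2] = 3*2 + 3*2 + -3*-1 = 15
y[3] = 0*2 + 3*2 + 3*-1 = 3
y[4] = 0*2 + 3*-1 = -3
y[5] = 0*-1 = 0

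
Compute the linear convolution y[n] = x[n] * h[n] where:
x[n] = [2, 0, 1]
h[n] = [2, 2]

y[n] = sum_k x[k]*h[n-k]. Output length = len(x) + len(h) - 1 = 3 + 2 - 1 = 4.
y[0] = 2*2 = 4
y[1] = 0*2 + 2*2 = 4
y[2] = 1*2 + 0*2 = 2
y[3] = 1*2 = 2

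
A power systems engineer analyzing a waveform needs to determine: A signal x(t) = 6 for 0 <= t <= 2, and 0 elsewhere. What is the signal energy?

Energy = integral of |x(t)|^2 dt over the signal duration
= 6^2 * 2 = 36 * 2 = 72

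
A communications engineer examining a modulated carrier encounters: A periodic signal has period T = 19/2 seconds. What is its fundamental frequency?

The fundamental frequency is the reciprocal of the period.
f = 1/T = 1/(19/2) = 2/19 Hz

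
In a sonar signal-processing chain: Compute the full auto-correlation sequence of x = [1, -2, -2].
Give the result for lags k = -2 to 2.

r_xx[k] = sum_m x[m]*x[m+k], indexed from 0, for k = -2 to 2:
  r_xx[-2] = x[2]*x[0] = -2
  r_xx[-1] = x[1]*x[0] + x[2]*x[1] = 2
  r_xx[0] = x[0]*x[0] + x[1]*x[1] + x[2]*x[2] = 9
  r_xx[1] = x[0]*x[1] + x[1]*x[2] = 2
  r_xx[2] = x[0]*x[2] = -2
r_xx = [-2, 2, 9, 2, -2]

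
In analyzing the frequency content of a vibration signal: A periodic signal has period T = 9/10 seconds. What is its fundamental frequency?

The fundamental frequency is the reciprocal of the period.
f = 1/T = 1/(9/10) = 10/9 Hz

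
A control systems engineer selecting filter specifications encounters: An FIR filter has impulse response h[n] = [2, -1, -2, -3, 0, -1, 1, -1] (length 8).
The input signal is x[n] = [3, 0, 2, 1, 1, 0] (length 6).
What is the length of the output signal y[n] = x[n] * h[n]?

For linear convolution, the output length is:
len(y) = len(x) + len(h) - 1 = 6 + 8 - 1 = 13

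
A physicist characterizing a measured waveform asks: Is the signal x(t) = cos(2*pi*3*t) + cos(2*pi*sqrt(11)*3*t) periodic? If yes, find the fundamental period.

f1 = 3 Hz, f2 = 3*sqrt(11) Hz
Ratio f2/f1 = sqrt(11), which is irrational.
Since the frequency ratio is irrational, no common period exists.
The signal is not periodic.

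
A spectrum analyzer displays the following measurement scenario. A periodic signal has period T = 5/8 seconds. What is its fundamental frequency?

The fundamental frequency is the reciprocal of the period.
f = 1/T = 1/(5/8) = 8/5 Hz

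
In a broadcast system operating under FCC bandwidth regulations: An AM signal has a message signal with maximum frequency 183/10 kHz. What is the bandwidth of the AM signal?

In AM (double-sideband), the bandwidth is twice the message frequency.
BW = 2 * f_m = 2 * 183/10 kHz = 183/5 kHz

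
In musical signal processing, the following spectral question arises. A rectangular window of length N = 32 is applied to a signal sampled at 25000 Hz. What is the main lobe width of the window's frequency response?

For a rectangular window of length N,
the main lobe width in frequency is 2*f_s/N.
= 2*25000/32 = 3125/2 Hz
This determines the minimum frequency separation for resolving two sinusoids.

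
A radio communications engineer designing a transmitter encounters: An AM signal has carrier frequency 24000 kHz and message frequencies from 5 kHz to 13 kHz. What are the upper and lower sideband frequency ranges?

Upper sideband (USB) = fc + [fm_low, fm_high] = 24000 + [5, 13] = [24005, 24013] kHz
Lower sideband (LSB) = fc - [fm_high, fm_low] = 24000 - [13, 5] = [23987, 23995] kHz
Total occupied spectrum: 23987 kHz to 24013 kHz (plus carrier at 24000 kHz)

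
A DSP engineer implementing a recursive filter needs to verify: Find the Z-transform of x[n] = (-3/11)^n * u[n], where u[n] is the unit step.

The Z-transform of a^n * u[n] is z/(z-a) for |z| > |a|.
Here a = -3/11, so X(z) = z/(z - (-3/11)) = 11z/(11z + 3)
ROC: |z| > 3/11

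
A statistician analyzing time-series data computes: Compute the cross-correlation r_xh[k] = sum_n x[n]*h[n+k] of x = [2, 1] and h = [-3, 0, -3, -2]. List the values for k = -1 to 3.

Both sequences indexed from 0 and zero outside their support.
Lags with overlap: k = -1 to 3.
  r_xh[-1] = x[1]*h[0] = -3
  r_xh[0] = x[0]*h[0] + x[1]*h[1] = -6
  r_xh[1] = x[0]*h[1] + x[1]*h[2] = -3
  r_xh[2] = x[0]*h[2] + x[1]*h[3] = -8
  r_xh[3] = x[0]*h[3] = -4
r_xh = [-3, -6, -3, -8, -4] (for k = -1, ..., 3)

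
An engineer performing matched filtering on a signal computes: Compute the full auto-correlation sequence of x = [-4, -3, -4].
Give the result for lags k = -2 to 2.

r_xx[k] = sum_m x[m]*x[m+k], indexed from 0, for k = -2 to 2:
  r_xx[-2] = x[2]*x[0] = 16
  r_xx[-1] = x[1]*x[0] + x[2]*x[1] = 24
  r_xx[0] = x[0]*x[0] + x[1]*x[1] + x[2]*x[2] = 41
  r_xx[1] = x[0]*x[1] + x[1]*x[2] = 24
  r_xx[2] = x[0]*x[2] = 16
r_xx = [16, 24, 41, 24, 16]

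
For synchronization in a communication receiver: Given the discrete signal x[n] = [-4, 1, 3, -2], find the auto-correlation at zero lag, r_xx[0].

The auto-correlation at zero lag r_xx[0] equals the signal energy.
r_xx[0] = sum of x[n]^2 = (-4)^2 + 1^2 + 3^2 + (-2)^2
= 16 + 1 + 9 + 4 = 30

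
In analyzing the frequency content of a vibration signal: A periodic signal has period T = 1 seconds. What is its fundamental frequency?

The fundamental frequency is the reciprocal of the period.
f = 1/T = 1/(1) = 1 Hz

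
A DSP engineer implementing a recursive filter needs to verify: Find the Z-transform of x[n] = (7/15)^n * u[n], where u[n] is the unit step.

The Z-transform of a^n * u[n] is z/(z-a) for |z| > |a|.
Here a = 7/15, so X(z) = z/(z - (7/15)) = 15z/(15z - 7)
ROC: |z| > 7/15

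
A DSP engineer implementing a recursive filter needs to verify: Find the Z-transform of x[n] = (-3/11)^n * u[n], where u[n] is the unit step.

The Z-transform of a^n * u[n] is z/(z-a) for |z| > |a|.
Here a = -3/11, so X(z) = z/(z - (-3/11)) = 11z/(11z + 3)
ROC: |z| > 3/11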